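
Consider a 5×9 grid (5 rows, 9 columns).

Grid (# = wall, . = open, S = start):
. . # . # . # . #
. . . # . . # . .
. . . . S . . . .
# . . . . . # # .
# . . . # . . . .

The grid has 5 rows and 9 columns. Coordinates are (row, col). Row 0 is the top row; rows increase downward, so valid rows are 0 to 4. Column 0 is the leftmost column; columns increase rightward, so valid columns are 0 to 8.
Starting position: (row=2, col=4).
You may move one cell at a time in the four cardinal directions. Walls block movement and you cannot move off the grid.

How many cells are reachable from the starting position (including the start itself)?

BFS flood-fill from (row=2, col=4):
  Distance 0: (row=2, col=4)
  Distance 1: (row=1, col=4), (row=2, col=3), (row=2, col=5), (row=3, col=4)
  Distance 2: (row=1, col=5), (row=2, col=2), (row=2, col=6), (row=3, col=3), (row=3, col=5)
  Distance 3: (row=0, col=5), (row=1, col=2), (row=2, col=1), (row=2, col=7), (row=3, col=2), (row=4, col=3), (row=4, col=5)
  Distance 4: (row=1, col=1), (row=1, col=7), (row=2, col=0), (row=2, col=8), (row=3, col=1), (row=4, col=2), (row=4, col=6)
  Distance 5: (row=0, col=1), (row=0, col=7), (row=1, col=0), (row=1, col=8), (row=3, col=8), (row=4, col=1), (row=4, col=7)
  Distance 6: (row=0, col=0), (row=4, col=8)
Total reachable: 33 (grid has 34 open cells total)

Answer: Reachable cells: 33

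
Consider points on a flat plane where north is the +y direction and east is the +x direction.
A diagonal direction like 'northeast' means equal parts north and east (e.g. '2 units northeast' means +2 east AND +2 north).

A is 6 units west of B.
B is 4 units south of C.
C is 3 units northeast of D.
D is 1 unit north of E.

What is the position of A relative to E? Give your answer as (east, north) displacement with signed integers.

Answer: A is at (east=-3, north=0) relative to E.

Derivation:
Place E at the origin (east=0, north=0).
  D is 1 unit north of E: delta (east=+0, north=+1); D at (east=0, north=1).
  C is 3 units northeast of D: delta (east=+3, north=+3); C at (east=3, north=4).
  B is 4 units south of C: delta (east=+0, north=-4); B at (east=3, north=0).
  A is 6 units west of B: delta (east=-6, north=+0); A at (east=-3, north=0).
Therefore A relative to E: (east=-3, north=0).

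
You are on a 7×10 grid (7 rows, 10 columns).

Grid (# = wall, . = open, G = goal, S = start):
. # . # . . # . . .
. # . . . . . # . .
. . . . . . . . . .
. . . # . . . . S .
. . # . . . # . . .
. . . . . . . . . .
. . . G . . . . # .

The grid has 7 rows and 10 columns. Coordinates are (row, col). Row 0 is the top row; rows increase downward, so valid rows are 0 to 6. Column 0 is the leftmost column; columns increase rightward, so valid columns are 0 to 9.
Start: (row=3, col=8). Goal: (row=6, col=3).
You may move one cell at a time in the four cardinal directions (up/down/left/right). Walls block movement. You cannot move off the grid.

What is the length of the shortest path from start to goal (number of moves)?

BFS from (row=3, col=8) until reaching (row=6, col=3):
  Distance 0: (row=3, col=8)
  Distance 1: (row=2, col=8), (row=3, col=7), (row=3, col=9), (row=4, col=8)
  Distance 2: (row=1, col=8), (row=2, col=7), (row=2, col=9), (row=3, col=6), (row=4, col=7), (row=4, col=9), (row=5, col=8)
  Distance 3: (row=0, col=8), (row=1, col=9), (row=2, col=6), (row=3, col=5), (row=5, col=7), (row=5, col=9)
  Distance 4: (row=0, col=7), (row=0, col=9), (row=1, col=6), (row=2, col=5), (row=3, col=4), (row=4, col=5), (row=5, col=6), (row=6, col=7), (row=6, col=9)
  Distance 5: (row=1, col=5), (row=2, col=4), (row=4, col=4), (row=5, col=5), (row=6, col=6)
  Distance 6: (row=0, col=5), (row=1, col=4), (row=2, col=3), (row=4, col=3), (row=5, col=4), (row=6, col=5)
  Distance 7: (row=0, col=4), (row=1, col=3), (row=2, col=2), (row=5, col=3), (row=6, col=4)
  Distance 8: (row=1, col=2), (row=2, col=1), (row=3, col=2), (row=5, col=2), (row=6, col=3)  <- goal reached here
One shortest path (8 moves): (row=3, col=8) -> (row=3, col=7) -> (row=3, col=6) -> (row=3, col=5) -> (row=3, col=4) -> (row=4, col=4) -> (row=4, col=3) -> (row=5, col=3) -> (row=6, col=3)

Answer: Shortest path length: 8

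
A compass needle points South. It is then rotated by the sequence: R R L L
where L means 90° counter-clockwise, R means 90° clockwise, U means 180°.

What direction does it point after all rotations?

Start: South
  R (right (90° clockwise)) -> West
  R (right (90° clockwise)) -> North
  L (left (90° counter-clockwise)) -> West
  L (left (90° counter-clockwise)) -> South
Final: South

Answer: Final heading: South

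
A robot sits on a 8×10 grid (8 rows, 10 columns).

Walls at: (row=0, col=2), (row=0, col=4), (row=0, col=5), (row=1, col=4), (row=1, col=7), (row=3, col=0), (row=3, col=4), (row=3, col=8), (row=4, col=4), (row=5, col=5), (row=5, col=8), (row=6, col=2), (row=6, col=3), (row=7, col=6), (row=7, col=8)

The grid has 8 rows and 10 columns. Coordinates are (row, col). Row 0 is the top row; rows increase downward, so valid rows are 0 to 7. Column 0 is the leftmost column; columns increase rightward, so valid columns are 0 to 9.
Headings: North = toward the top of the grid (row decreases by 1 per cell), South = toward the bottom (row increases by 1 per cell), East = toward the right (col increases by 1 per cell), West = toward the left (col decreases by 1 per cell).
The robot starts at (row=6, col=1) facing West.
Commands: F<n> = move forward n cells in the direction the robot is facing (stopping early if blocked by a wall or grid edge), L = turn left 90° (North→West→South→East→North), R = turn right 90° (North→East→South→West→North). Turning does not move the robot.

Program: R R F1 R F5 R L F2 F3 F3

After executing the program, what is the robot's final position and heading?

Answer: Final position: (row=7, col=1), facing South

Derivation:
Start: (row=6, col=1), facing West
  R: turn right, now facing North
  R: turn right, now facing East
  F1: move forward 0/1 (blocked), now at (row=6, col=1)
  R: turn right, now facing South
  F5: move forward 1/5 (blocked), now at (row=7, col=1)
  R: turn right, now facing West
  L: turn left, now facing South
  F2: move forward 0/2 (blocked), now at (row=7, col=1)
  F3: move forward 0/3 (blocked), now at (row=7, col=1)
  F3: move forward 0/3 (blocked), now at (row=7, col=1)
Final: (row=7, col=1), facing South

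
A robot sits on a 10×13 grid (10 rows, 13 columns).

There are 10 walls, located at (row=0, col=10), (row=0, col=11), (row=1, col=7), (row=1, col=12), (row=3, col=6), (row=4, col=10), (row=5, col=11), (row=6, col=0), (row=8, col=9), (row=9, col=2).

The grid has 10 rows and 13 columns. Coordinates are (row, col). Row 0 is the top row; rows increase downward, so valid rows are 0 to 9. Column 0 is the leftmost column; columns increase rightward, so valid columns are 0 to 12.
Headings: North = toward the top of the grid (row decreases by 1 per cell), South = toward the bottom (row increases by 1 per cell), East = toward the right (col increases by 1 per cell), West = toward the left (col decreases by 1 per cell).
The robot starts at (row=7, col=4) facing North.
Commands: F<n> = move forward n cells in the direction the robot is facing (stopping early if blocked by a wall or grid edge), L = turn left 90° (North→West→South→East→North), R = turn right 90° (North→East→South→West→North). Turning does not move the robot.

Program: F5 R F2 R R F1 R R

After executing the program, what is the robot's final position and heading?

Answer: Final position: (row=2, col=5), facing East

Derivation:
Start: (row=7, col=4), facing North
  F5: move forward 5, now at (row=2, col=4)
  R: turn right, now facing East
  F2: move forward 2, now at (row=2, col=6)
  R: turn right, now facing South
  R: turn right, now facing West
  F1: move forward 1, now at (row=2, col=5)
  R: turn right, now facing North
  R: turn right, now facing East
Final: (row=2, col=5), facing East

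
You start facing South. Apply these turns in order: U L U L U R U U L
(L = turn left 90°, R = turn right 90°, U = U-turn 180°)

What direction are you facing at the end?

Start: South
  U (U-turn (180°)) -> North
  L (left (90° counter-clockwise)) -> West
  U (U-turn (180°)) -> East
  L (left (90° counter-clockwise)) -> North
  U (U-turn (180°)) -> South
  R (right (90° clockwise)) -> West
  U (U-turn (180°)) -> East
  U (U-turn (180°)) -> West
  L (left (90° counter-clockwise)) -> South
Final: South

Answer: Final heading: South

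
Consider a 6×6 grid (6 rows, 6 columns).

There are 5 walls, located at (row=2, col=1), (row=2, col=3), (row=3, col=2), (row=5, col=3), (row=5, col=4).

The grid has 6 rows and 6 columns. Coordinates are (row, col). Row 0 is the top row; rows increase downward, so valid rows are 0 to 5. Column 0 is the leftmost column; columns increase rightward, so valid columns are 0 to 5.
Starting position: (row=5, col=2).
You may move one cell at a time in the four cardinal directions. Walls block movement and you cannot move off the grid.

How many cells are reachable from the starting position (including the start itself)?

Answer: Reachable cells: 31

Derivation:
BFS flood-fill from (row=5, col=2):
  Distance 0: (row=5, col=2)
  Distance 1: (row=4, col=2), (row=5, col=1)
  Distance 2: (row=4, col=1), (row=4, col=3), (row=5, col=0)
  Distance 3: (row=3, col=1), (row=3, col=3), (row=4, col=0), (row=4, col=4)
  Distance 4: (row=3, col=0), (row=3, col=4), (row=4, col=5)
  Distance 5: (row=2, col=0), (row=2, col=4), (row=3, col=5), (row=5, col=5)
  Distance 6: (row=1, col=0), (row=1, col=4), (row=2, col=5)
  Distance 7: (row=0, col=0), (row=0, col=4), (row=1, col=1), (row=1, col=3), (row=1, col=5)
  Distance 8: (row=0, col=1), (row=0, col=3), (row=0, col=5), (row=1, col=2)
  Distance 9: (row=0, col=2), (row=2, col=2)
Total reachable: 31 (grid has 31 open cells total)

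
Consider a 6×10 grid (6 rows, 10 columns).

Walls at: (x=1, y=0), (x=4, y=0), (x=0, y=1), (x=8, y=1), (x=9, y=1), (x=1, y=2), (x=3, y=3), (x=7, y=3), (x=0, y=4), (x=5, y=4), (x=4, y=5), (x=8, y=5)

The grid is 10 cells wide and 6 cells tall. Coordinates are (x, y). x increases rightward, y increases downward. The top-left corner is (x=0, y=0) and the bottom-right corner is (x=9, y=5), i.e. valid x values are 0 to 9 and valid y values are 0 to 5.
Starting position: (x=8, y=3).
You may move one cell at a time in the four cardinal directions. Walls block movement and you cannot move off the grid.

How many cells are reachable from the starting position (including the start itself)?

Answer: Reachable cells: 47

Derivation:
BFS flood-fill from (x=8, y=3):
  Distance 0: (x=8, y=3)
  Distance 1: (x=8, y=2), (x=9, y=3), (x=8, y=4)
  Distance 2: (x=7, y=2), (x=9, y=2), (x=7, y=4), (x=9, y=4)
  Distance 3: (x=7, y=1), (x=6, y=2), (x=6, y=4), (x=7, y=5), (x=9, y=5)
  Distance 4: (x=7, y=0), (x=6, y=1), (x=5, y=2), (x=6, y=3), (x=6, y=5)
  Distance 5: (x=6, y=0), (x=8, y=0), (x=5, y=1), (x=4, y=2), (x=5, y=3), (x=5, y=5)
  Distance 6: (x=5, y=0), (x=9, y=0), (x=4, y=1), (x=3, y=2), (x=4, y=3)
  Distance 7: (x=3, y=1), (x=2, y=2), (x=4, y=4)
  Distance 8: (x=3, y=0), (x=2, y=1), (x=2, y=3), (x=3, y=4)
  Distance 9: (x=2, y=0), (x=1, y=1), (x=1, y=3), (x=2, y=4), (x=3, y=5)
  Distance 10: (x=0, y=3), (x=1, y=4), (x=2, y=5)
  Distance 11: (x=0, y=2), (x=1, y=5)
  Distance 12: (x=0, y=5)
Total reachable: 47 (grid has 48 open cells total)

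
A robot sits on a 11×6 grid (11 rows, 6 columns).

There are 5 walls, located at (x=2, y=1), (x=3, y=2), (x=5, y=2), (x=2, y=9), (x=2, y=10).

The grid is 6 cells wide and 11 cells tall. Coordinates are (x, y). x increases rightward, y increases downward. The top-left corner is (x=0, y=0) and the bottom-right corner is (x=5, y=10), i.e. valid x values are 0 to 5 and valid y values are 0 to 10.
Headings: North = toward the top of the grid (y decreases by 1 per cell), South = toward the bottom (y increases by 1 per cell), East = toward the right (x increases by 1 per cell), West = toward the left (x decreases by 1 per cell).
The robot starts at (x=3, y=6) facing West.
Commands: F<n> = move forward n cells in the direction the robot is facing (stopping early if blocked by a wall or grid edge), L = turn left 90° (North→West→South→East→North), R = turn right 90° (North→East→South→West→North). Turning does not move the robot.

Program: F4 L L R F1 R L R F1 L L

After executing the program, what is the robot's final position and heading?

Start: (x=3, y=6), facing West
  F4: move forward 3/4 (blocked), now at (x=0, y=6)
  L: turn left, now facing South
  L: turn left, now facing East
  R: turn right, now facing South
  F1: move forward 1, now at (x=0, y=7)
  R: turn right, now facing West
  L: turn left, now facing South
  R: turn right, now facing West
  F1: move forward 0/1 (blocked), now at (x=0, y=7)
  L: turn left, now facing South
  L: turn left, now facing East
Final: (x=0, y=7), facing East

Answer: Final position: (x=0, y=7), facing East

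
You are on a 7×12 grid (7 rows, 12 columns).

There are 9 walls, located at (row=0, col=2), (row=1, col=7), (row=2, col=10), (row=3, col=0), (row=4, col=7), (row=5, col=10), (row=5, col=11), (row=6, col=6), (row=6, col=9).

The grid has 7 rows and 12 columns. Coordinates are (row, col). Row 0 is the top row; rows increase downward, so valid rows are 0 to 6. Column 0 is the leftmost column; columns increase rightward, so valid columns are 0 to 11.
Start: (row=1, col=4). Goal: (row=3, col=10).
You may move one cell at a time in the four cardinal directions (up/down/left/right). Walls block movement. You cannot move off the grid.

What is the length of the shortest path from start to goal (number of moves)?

BFS from (row=1, col=4) until reaching (row=3, col=10):
  Distance 0: (row=1, col=4)
  Distance 1: (row=0, col=4), (row=1, col=3), (row=1, col=5), (row=2, col=4)
  Distance 2: (row=0, col=3), (row=0, col=5), (row=1, col=2), (row=1, col=6), (row=2, col=3), (row=2, col=5), (row=3, col=4)
  Distance 3: (row=0, col=6), (row=1, col=1), (row=2, col=2), (row=2, col=6), (row=3, col=3), (row=3, col=5), (row=4, col=4)
  Distance 4: (row=0, col=1), (row=0, col=7), (row=1, col=0), (row=2, col=1), (row=2, col=7), (row=3, col=2), (row=3, col=6), (row=4, col=3), (row=4, col=5), (row=5, col=4)
  Distance 5: (row=0, col=0), (row=0, col=8), (row=2, col=0), (row=2, col=8), (row=3, col=1), (row=3, col=7), (row=4, col=2), (row=4, col=6), (row=5, col=3), (row=5, col=5), (row=6, col=4)
  Distance 6: (row=0, col=9), (row=1, col=8), (row=2, col=9), (row=3, col=8), (row=4, col=1), (row=5, col=2), (row=5, col=6), (row=6, col=3), (row=6, col=5)
  Distance 7: (row=0, col=10), (row=1, col=9), (row=3, col=9), (row=4, col=0), (row=4, col=8), (row=5, col=1), (row=5, col=7), (row=6, col=2)
  Distance 8: (row=0, col=11), (row=1, col=10), (row=3, col=10), (row=4, col=9), (row=5, col=0), (row=5, col=8), (row=6, col=1), (row=6, col=7)  <- goal reached here
One shortest path (8 moves): (row=1, col=4) -> (row=1, col=5) -> (row=1, col=6) -> (row=2, col=6) -> (row=2, col=7) -> (row=2, col=8) -> (row=2, col=9) -> (row=3, col=9) -> (row=3, col=10)

Answer: Shortest path length: 8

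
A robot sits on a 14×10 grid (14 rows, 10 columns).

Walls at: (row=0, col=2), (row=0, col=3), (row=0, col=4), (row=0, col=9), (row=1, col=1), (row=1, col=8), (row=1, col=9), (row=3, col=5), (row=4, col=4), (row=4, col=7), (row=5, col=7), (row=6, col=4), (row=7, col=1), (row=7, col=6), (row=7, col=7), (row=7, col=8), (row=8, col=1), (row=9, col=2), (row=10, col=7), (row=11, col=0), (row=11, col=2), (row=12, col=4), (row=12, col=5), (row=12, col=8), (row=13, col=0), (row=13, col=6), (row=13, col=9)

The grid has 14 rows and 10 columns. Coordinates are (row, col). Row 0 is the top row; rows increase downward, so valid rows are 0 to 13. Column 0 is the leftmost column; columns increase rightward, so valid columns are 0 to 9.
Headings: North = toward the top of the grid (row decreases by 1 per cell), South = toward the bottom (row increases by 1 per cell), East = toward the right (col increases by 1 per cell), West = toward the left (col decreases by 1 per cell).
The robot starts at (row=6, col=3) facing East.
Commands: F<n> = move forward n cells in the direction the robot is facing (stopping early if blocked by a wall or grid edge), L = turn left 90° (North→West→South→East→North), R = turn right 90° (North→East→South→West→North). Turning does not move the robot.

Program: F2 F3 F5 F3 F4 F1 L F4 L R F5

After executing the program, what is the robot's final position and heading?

Answer: Final position: (row=1, col=3), facing North

Derivation:
Start: (row=6, col=3), facing East
  F2: move forward 0/2 (blocked), now at (row=6, col=3)
  F3: move forward 0/3 (blocked), now at (row=6, col=3)
  F5: move forward 0/5 (blocked), now at (row=6, col=3)
  F3: move forward 0/3 (blocked), now at (row=6, col=3)
  F4: move forward 0/4 (blocked), now at (row=6, col=3)
  F1: move forward 0/1 (blocked), now at (row=6, col=3)
  L: turn left, now facing North
  F4: move forward 4, now at (row=2, col=3)
  L: turn left, now facing West
  R: turn right, now facing North
  F5: move forward 1/5 (blocked), now at (row=1, col=3)
Final: (row=1, col=3), facing North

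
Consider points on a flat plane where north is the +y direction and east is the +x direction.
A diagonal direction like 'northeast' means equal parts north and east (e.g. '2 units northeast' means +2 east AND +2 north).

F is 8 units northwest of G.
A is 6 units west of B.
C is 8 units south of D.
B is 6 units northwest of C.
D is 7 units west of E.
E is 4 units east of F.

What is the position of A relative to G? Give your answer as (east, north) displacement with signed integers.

Answer: A is at (east=-23, north=6) relative to G.

Derivation:
Place G at the origin (east=0, north=0).
  F is 8 units northwest of G: delta (east=-8, north=+8); F at (east=-8, north=8).
  E is 4 units east of F: delta (east=+4, north=+0); E at (east=-4, north=8).
  D is 7 units west of E: delta (east=-7, north=+0); D at (east=-11, north=8).
  C is 8 units south of D: delta (east=+0, north=-8); C at (east=-11, north=0).
  B is 6 units northwest of C: delta (east=-6, north=+6); B at (east=-17, north=6).
  A is 6 units west of B: delta (east=-6, north=+0); A at (east=-23, north=6).
Therefore A relative to G: (east=-23, north=6).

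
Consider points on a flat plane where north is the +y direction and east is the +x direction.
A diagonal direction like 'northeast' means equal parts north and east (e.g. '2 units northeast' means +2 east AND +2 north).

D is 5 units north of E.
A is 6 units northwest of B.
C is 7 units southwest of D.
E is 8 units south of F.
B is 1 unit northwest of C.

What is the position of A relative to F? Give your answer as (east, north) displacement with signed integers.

Place F at the origin (east=0, north=0).
  E is 8 units south of F: delta (east=+0, north=-8); E at (east=0, north=-8).
  D is 5 units north of E: delta (east=+0, north=+5); D at (east=0, north=-3).
  C is 7 units southwest of D: delta (east=-7, north=-7); C at (east=-7, north=-10).
  B is 1 unit northwest of C: delta (east=-1, north=+1); B at (east=-8, north=-9).
  A is 6 units northwest of B: delta (east=-6, north=+6); A at (east=-14, north=-3).
Therefore A relative to F: (east=-14, north=-3).

Answer: A is at (east=-14, north=-3) relative to F.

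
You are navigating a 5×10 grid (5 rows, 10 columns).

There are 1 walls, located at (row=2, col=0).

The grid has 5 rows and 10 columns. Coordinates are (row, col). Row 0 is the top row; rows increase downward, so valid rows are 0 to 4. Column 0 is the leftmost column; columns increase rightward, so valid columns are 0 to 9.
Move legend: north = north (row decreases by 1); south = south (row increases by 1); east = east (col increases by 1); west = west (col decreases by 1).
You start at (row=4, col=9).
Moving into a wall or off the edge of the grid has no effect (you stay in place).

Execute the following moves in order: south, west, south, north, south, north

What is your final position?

Start: (row=4, col=9)
  south (south): blocked, stay at (row=4, col=9)
  west (west): (row=4, col=9) -> (row=4, col=8)
  south (south): blocked, stay at (row=4, col=8)
  north (north): (row=4, col=8) -> (row=3, col=8)
  south (south): (row=3, col=8) -> (row=4, col=8)
  north (north): (row=4, col=8) -> (row=3, col=8)
Final: (row=3, col=8)

Answer: Final position: (row=3, col=8)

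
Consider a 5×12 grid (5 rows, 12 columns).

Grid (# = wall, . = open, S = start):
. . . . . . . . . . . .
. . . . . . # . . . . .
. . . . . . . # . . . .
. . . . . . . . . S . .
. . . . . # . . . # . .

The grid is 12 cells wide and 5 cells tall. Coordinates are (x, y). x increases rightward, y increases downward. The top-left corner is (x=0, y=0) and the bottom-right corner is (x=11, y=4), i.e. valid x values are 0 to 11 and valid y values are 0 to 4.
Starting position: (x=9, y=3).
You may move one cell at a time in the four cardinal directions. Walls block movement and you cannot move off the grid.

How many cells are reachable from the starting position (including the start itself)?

Answer: Reachable cells: 56

Derivation:
BFS flood-fill from (x=9, y=3):
  Distance 0: (x=9, y=3)
  Distance 1: (x=9, y=2), (x=8, y=3), (x=10, y=3)
  Distance 2: (x=9, y=1), (x=8, y=2), (x=10, y=2), (x=7, y=3), (x=11, y=3), (x=8, y=4), (x=10, y=4)
  Distance 3: (x=9, y=0), (x=8, y=1), (x=10, y=1), (x=11, y=2), (x=6, y=3), (x=7, y=4), (x=11, y=4)
  Distance 4: (x=8, y=0), (x=10, y=0), (x=7, y=1), (x=11, y=1), (x=6, y=2), (x=5, y=3), (x=6, y=4)
  Distance 5: (x=7, y=0), (x=11, y=0), (x=5, y=2), (x=4, y=3)
  Distance 6: (x=6, y=0), (x=5, y=1), (x=4, y=2), (x=3, y=3), (x=4, y=4)
  Distance 7: (x=5, y=0), (x=4, y=1), (x=3, y=2), (x=2, y=3), (x=3, y=4)
  Distance 8: (x=4, y=0), (x=3, y=1), (x=2, y=2), (x=1, y=3), (x=2, y=4)
  Distance 9: (x=3, y=0), (x=2, y=1), (x=1, y=2), (x=0, y=3), (x=1, y=4)
  Distance 10: (x=2, y=0), (x=1, y=1), (x=0, y=2), (x=0, y=4)
  Distance 11: (x=1, y=0), (x=0, y=1)
  Distance 12: (x=0, y=0)
Total reachable: 56 (grid has 56 open cells total)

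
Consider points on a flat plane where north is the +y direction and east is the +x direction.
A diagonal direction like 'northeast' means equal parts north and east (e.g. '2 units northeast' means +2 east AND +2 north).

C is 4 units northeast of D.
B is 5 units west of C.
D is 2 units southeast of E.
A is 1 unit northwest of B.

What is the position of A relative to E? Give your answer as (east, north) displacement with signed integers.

Answer: A is at (east=0, north=3) relative to E.

Derivation:
Place E at the origin (east=0, north=0).
  D is 2 units southeast of E: delta (east=+2, north=-2); D at (east=2, north=-2).
  C is 4 units northeast of D: delta (east=+4, north=+4); C at (east=6, north=2).
  B is 5 units west of C: delta (east=-5, north=+0); B at (east=1, north=2).
  A is 1 unit northwest of B: delta (east=-1, north=+1); A at (east=0, north=3).
Therefore A relative to E: (east=0, north=3).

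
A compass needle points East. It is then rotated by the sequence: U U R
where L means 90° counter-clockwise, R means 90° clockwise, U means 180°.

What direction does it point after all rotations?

Answer: Final heading: South

Derivation:
Start: East
  U (U-turn (180°)) -> West
  U (U-turn (180°)) -> East
  R (right (90° clockwise)) -> South
Final: South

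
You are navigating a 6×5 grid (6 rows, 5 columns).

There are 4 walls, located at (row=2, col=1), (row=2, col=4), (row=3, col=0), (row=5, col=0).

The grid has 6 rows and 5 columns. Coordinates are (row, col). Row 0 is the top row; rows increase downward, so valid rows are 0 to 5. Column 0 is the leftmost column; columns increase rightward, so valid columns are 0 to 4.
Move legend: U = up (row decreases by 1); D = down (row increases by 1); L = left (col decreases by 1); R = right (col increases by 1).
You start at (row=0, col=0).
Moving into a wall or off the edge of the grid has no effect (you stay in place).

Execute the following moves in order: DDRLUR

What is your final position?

Start: (row=0, col=0)
  D (down): (row=0, col=0) -> (row=1, col=0)
  D (down): (row=1, col=0) -> (row=2, col=0)
  R (right): blocked, stay at (row=2, col=0)
  L (left): blocked, stay at (row=2, col=0)
  U (up): (row=2, col=0) -> (row=1, col=0)
  R (right): (row=1, col=0) -> (row=1, col=1)
Final: (row=1, col=1)

Answer: Final position: (row=1, col=1)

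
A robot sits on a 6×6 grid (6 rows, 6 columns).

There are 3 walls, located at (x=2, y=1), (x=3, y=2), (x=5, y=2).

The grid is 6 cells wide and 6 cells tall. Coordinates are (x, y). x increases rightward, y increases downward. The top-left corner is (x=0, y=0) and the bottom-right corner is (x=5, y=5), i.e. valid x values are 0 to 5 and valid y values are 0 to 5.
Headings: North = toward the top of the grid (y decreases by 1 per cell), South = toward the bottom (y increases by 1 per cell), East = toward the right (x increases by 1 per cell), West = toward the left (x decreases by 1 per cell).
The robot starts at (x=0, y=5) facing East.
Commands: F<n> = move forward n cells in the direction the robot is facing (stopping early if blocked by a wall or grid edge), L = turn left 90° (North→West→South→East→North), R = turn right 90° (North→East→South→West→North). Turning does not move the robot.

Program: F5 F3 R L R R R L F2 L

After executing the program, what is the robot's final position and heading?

Answer: Final position: (x=3, y=5), facing South

Derivation:
Start: (x=0, y=5), facing East
  F5: move forward 5, now at (x=5, y=5)
  F3: move forward 0/3 (blocked), now at (x=5, y=5)
  R: turn right, now facing South
  L: turn left, now facing East
  R: turn right, now facing South
  R: turn right, now facing West
  R: turn right, now facing North
  L: turn left, now facing West
  F2: move forward 2, now at (x=3, y=5)
  L: turn left, now facing South
Final: (x=3, y=5), facing South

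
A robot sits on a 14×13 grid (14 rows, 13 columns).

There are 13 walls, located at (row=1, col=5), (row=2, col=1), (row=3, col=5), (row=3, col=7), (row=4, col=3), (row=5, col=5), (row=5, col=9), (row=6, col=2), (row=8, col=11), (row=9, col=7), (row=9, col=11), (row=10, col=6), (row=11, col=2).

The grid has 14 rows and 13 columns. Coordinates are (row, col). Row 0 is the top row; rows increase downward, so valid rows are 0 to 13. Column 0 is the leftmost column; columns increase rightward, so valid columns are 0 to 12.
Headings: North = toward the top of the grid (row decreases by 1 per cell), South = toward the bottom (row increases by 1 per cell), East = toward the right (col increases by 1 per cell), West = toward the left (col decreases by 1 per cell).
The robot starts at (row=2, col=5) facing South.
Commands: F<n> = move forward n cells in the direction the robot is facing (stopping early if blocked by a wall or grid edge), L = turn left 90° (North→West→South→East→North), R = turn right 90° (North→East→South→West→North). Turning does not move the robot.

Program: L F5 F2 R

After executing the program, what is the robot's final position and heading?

Answer: Final position: (row=2, col=12), facing South

Derivation:
Start: (row=2, col=5), facing South
  L: turn left, now facing East
  F5: move forward 5, now at (row=2, col=10)
  F2: move forward 2, now at (row=2, col=12)
  R: turn right, now facing South
Final: (row=2, col=12), facing South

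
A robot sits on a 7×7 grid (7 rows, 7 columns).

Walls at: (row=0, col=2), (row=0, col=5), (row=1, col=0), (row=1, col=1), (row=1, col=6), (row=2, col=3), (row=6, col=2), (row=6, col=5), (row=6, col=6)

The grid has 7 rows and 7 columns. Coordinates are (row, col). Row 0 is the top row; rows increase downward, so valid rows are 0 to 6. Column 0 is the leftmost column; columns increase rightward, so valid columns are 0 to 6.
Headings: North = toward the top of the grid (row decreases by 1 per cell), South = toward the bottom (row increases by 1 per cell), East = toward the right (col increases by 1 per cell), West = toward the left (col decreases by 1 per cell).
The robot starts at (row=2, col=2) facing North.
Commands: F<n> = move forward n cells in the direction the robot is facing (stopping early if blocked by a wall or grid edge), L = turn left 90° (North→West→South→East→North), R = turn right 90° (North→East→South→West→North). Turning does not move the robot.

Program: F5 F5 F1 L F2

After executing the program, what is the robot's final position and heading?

Answer: Final position: (row=1, col=2), facing West

Derivation:
Start: (row=2, col=2), facing North
  F5: move forward 1/5 (blocked), now at (row=1, col=2)
  F5: move forward 0/5 (blocked), now at (row=1, col=2)
  F1: move forward 0/1 (blocked), now at (row=1, col=2)
  L: turn left, now facing West
  F2: move forward 0/2 (blocked), now at (row=1, col=2)
Final: (row=1, col=2), facing West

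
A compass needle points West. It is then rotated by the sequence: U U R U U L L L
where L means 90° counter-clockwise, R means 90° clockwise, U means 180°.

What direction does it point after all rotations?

Answer: Final heading: East

Derivation:
Start: West
  U (U-turn (180°)) -> East
  U (U-turn (180°)) -> West
  R (right (90° clockwise)) -> North
  U (U-turn (180°)) -> South
  U (U-turn (180°)) -> North
  L (left (90° counter-clockwise)) -> West
  L (left (90° counter-clockwise)) -> South
  L (left (90° counter-clockwise)) -> East
Final: East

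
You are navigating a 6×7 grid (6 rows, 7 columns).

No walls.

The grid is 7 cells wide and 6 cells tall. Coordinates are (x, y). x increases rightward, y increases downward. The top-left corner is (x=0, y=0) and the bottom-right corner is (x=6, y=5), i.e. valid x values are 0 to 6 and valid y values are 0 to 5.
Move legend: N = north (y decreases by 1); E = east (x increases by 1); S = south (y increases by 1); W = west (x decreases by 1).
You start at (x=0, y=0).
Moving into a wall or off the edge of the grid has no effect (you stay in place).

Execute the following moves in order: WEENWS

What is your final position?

Answer: Final position: (x=1, y=1)

Derivation:
Start: (x=0, y=0)
  W (west): blocked, stay at (x=0, y=0)
  E (east): (x=0, y=0) -> (x=1, y=0)
  E (east): (x=1, y=0) -> (x=2, y=0)
  N (north): blocked, stay at (x=2, y=0)
  W (west): (x=2, y=0) -> (x=1, y=0)
  S (south): (x=1, y=0) -> (x=1, y=1)
Final: (x=1, y=1)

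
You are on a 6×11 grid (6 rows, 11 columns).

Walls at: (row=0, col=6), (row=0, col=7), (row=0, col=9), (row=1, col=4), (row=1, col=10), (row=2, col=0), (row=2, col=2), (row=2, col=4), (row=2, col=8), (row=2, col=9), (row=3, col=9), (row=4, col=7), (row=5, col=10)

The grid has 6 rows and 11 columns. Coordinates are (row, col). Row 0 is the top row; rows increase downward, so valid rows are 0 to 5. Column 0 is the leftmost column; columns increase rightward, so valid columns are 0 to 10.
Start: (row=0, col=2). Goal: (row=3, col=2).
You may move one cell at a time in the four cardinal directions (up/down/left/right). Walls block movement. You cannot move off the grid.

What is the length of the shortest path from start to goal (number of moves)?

Answer: Shortest path length: 5

Derivation:
BFS from (row=0, col=2) until reaching (row=3, col=2):
  Distance 0: (row=0, col=2)
  Distance 1: (row=0, col=1), (row=0, col=3), (row=1, col=2)
  Distance 2: (row=0, col=0), (row=0, col=4), (row=1, col=1), (row=1, col=3)
  Distance 3: (row=0, col=5), (row=1, col=0), (row=2, col=1), (row=2, col=3)
  Distance 4: (row=1, col=5), (row=3, col=1), (row=3, col=3)
  Distance 5: (row=1, col=6), (row=2, col=5), (row=3, col=0), (row=3, col=2), (row=3, col=4), (row=4, col=1), (row=4, col=3)  <- goal reached here
One shortest path (5 moves): (row=0, col=2) -> (row=0, col=3) -> (row=1, col=3) -> (row=2, col=3) -> (row=3, col=3) -> (row=3, col=2)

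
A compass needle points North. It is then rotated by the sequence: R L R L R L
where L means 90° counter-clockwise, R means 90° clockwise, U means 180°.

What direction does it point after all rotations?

Answer: Final heading: North

Derivation:
Start: North
  R (right (90° clockwise)) -> East
  L (left (90° counter-clockwise)) -> North
  R (right (90° clockwise)) -> East
  L (left (90° counter-clockwise)) -> North
  R (right (90° clockwise)) -> East
  L (left (90° counter-clockwise)) -> North
Final: North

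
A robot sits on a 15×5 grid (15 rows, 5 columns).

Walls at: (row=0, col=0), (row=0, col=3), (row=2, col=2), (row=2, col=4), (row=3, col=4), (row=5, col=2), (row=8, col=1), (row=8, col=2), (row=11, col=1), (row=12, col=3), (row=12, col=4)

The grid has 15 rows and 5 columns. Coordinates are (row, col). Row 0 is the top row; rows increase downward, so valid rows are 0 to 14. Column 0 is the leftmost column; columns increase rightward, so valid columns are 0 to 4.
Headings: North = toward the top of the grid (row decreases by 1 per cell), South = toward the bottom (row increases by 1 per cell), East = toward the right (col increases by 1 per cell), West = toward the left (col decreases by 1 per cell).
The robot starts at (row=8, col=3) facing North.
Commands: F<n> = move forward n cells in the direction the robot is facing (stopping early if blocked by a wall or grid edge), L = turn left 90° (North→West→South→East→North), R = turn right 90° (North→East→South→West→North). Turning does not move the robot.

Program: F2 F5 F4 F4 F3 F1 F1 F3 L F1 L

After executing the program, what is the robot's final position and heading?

Start: (row=8, col=3), facing North
  F2: move forward 2, now at (row=6, col=3)
  F5: move forward 5, now at (row=1, col=3)
  F4: move forward 0/4 (blocked), now at (row=1, col=3)
  F4: move forward 0/4 (blocked), now at (row=1, col=3)
  F3: move forward 0/3 (blocked), now at (row=1, col=3)
  F1: move forward 0/1 (blocked), now at (row=1, col=3)
  F1: move forward 0/1 (blocked), now at (row=1, col=3)
  F3: move forward 0/3 (blocked), now at (row=1, col=3)
  L: turn left, now facing West
  F1: move forward 1, now at (row=1, col=2)
  L: turn left, now facing South
Final: (row=1, col=2), facing South

Answer: Final position: (row=1, col=2), facing South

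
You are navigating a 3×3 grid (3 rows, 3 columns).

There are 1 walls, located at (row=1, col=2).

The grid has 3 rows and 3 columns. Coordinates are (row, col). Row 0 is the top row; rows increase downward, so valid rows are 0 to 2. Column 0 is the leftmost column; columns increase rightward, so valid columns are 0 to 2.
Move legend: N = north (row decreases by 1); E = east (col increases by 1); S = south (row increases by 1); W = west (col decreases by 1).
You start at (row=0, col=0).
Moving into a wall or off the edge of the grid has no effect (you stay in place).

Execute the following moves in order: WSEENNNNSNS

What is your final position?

Start: (row=0, col=0)
  W (west): blocked, stay at (row=0, col=0)
  S (south): (row=0, col=0) -> (row=1, col=0)
  E (east): (row=1, col=0) -> (row=1, col=1)
  E (east): blocked, stay at (row=1, col=1)
  N (north): (row=1, col=1) -> (row=0, col=1)
  [×3]N (north): blocked, stay at (row=0, col=1)
  S (south): (row=0, col=1) -> (row=1, col=1)
  N (north): (row=1, col=1) -> (row=0, col=1)
  S (south): (row=0, col=1) -> (row=1, col=1)
Final: (row=1, col=1)

Answer: Final position: (row=1, col=1)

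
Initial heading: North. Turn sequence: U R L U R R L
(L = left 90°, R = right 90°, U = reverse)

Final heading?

Start: North
  U (U-turn (180°)) -> South
  R (right (90° clockwise)) -> West
  L (left (90° counter-clockwise)) -> South
  U (U-turn (180°)) -> North
  R (right (90° clockwise)) -> East
  R (right (90° clockwise)) -> South
  L (left (90° counter-clockwise)) -> East
Final: East

Answer: Final heading: East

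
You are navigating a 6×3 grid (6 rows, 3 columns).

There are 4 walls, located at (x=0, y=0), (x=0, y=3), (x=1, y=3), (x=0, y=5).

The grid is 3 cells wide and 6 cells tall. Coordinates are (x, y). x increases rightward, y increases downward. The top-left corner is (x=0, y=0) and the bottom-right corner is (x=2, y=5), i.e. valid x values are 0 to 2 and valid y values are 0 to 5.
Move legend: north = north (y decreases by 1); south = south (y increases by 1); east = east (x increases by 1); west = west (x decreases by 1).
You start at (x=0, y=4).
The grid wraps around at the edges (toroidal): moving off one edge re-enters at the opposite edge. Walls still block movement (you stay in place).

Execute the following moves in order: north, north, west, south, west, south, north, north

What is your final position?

Start: (x=0, y=4)
  north (north): blocked, stay at (x=0, y=4)
  north (north): blocked, stay at (x=0, y=4)
  west (west): (x=0, y=4) -> (x=2, y=4)
  south (south): (x=2, y=4) -> (x=2, y=5)
  west (west): (x=2, y=5) -> (x=1, y=5)
  south (south): (x=1, y=5) -> (x=1, y=0)
  north (north): (x=1, y=0) -> (x=1, y=5)
  north (north): (x=1, y=5) -> (x=1, y=4)
Final: (x=1, y=4)

Answer: Final position: (x=1, y=4)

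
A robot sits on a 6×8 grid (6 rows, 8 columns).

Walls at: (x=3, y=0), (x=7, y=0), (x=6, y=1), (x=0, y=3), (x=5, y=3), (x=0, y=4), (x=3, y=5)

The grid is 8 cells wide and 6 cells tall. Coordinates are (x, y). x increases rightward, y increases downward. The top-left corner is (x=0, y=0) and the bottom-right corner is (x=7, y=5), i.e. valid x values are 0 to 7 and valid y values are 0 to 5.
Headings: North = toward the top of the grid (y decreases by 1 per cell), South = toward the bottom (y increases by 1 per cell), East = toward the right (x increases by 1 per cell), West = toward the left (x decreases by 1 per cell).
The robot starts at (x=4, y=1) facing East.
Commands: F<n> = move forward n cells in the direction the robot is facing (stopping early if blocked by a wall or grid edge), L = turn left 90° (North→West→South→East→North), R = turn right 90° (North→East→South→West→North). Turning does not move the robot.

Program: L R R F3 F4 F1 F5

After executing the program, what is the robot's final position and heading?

Answer: Final position: (x=4, y=5), facing South

Derivation:
Start: (x=4, y=1), facing East
  L: turn left, now facing North
  R: turn right, now facing East
  R: turn right, now facing South
  F3: move forward 3, now at (x=4, y=4)
  F4: move forward 1/4 (blocked), now at (x=4, y=5)
  F1: move forward 0/1 (blocked), now at (x=4, y=5)
  F5: move forward 0/5 (blocked), now at (x=4, y=5)
Final: (x=4, y=5), facing South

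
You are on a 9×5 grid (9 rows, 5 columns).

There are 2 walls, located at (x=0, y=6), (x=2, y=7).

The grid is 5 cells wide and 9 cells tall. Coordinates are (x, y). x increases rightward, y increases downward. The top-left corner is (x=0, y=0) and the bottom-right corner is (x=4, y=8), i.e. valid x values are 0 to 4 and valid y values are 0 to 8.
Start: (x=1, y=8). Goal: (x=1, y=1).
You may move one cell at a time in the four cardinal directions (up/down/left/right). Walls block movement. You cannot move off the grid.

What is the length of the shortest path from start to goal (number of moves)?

Answer: Shortest path length: 7

Derivation:
BFS from (x=1, y=8) until reaching (x=1, y=1):
  Distance 0: (x=1, y=8)
  Distance 1: (x=1, y=7), (x=0, y=8), (x=2, y=8)
  Distance 2: (x=1, y=6), (x=0, y=7), (x=3, y=8)
  Distance 3: (x=1, y=5), (x=2, y=6), (x=3, y=7), (x=4, y=8)
  Distance 4: (x=1, y=4), (x=0, y=5), (x=2, y=5), (x=3, y=6), (x=4, y=7)
  Distance 5: (x=1, y=3), (x=0, y=4), (x=2, y=4), (x=3, y=5), (x=4, y=6)
  Distance 6: (x=1, y=2), (x=0, y=3), (x=2, y=3), (x=3, y=4), (x=4, y=5)
  Distance 7: (x=1, y=1), (x=0, y=2), (x=2, y=2), (x=3, y=3), (x=4, y=4)  <- goal reached here
One shortest path (7 moves): (x=1, y=8) -> (x=1, y=7) -> (x=1, y=6) -> (x=1, y=5) -> (x=1, y=4) -> (x=1, y=3) -> (x=1, y=2) -> (x=1, y=1)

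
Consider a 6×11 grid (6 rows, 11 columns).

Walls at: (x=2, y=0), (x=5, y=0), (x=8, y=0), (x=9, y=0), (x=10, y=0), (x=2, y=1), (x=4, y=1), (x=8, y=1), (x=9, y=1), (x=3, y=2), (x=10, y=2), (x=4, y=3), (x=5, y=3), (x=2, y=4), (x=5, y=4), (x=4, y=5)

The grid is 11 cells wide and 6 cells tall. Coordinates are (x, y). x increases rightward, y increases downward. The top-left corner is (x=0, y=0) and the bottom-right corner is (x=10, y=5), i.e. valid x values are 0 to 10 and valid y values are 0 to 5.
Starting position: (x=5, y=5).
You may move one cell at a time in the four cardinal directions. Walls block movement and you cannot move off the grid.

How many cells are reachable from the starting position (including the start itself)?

Answer: Reachable cells: 27

Derivation:
BFS flood-fill from (x=5, y=5):
  Distance 0: (x=5, y=5)
  Distance 1: (x=6, y=5)
  Distance 2: (x=6, y=4), (x=7, y=5)
  Distance 3: (x=6, y=3), (x=7, y=4), (x=8, y=5)
  Distance 4: (x=6, y=2), (x=7, y=3), (x=8, y=4), (x=9, y=5)
  Distance 5: (x=6, y=1), (x=5, y=2), (x=7, y=2), (x=8, y=3), (x=9, y=4), (x=10, y=5)
  Distance 6: (x=6, y=0), (x=5, y=1), (x=7, y=1), (x=4, y=2), (x=8, y=2), (x=9, y=3), (x=10, y=4)
  Distance 7: (x=7, y=0), (x=9, y=2), (x=10, y=3)
Total reachable: 27 (grid has 50 open cells total)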